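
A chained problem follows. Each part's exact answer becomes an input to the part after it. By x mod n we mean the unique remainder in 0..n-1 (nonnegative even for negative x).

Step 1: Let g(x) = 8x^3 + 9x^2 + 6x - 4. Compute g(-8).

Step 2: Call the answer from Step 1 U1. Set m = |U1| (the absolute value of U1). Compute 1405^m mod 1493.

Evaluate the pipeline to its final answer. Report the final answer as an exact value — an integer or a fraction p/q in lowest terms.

765

Step 1: 8*(-8)^3 + 9*(-8)^2 + 6*(-8)^1 - 4 = (-4096) + (576) + (-48) + (-4) = -3572; answer -3572
Step 2: U1 = -3572; m = 3572; squarings mod 1493: 1405^1=1405, 1405^2=279, 1405^4=205, 1405^8=221, 1405^16=1065, 1405^32=1038, 1405^64=991, 1405^128=1180, 1405^256=924, 1405^512=1273, 1405^1024=624, 1405^2048=1196; 1405^3572 = 1405^4 * 1405^16 * 1405^32 * 1405^64 * 1405^128 * 1405^256 * 1405^1024 * 1405^2048 = 765 (mod 1493); answer 765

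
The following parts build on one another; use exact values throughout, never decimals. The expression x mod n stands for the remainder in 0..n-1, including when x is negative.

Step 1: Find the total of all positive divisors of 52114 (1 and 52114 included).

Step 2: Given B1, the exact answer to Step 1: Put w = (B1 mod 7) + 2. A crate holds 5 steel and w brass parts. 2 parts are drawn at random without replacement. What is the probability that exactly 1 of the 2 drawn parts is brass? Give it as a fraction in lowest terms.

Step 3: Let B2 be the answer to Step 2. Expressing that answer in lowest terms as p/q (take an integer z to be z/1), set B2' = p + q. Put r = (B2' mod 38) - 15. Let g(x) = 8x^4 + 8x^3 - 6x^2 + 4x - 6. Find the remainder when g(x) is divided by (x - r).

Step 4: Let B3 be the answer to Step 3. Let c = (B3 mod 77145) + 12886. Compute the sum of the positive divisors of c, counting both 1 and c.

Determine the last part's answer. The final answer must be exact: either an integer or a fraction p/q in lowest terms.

Step 1: 52114 = 2 * 71 * 367; sigma = (1 + 2) * (1 + 71) * (1 + 367) = 3 * 72 * 368 = 79488; answer 79488
Step 2: B1 = 79488; w = 5; total draws C(10,2) = 45; favorable C(5,1)*C(5,1) = 25; P = 5/9; answer 5/9
Step 3: B2 = 5/9; threaded value p + q = 14; r = -1; remainder = value at the root: 8*(-1)^4 + 8*(-1)^3 - 6*(-1)^2 + 4*(-1)^1 - 6 = (8) + (-8) + (-6) + (-4) + (-6) = -16; answer -16
Step 4: B3 = -16; c = 90015; 90015 = 3 * 5 * 17 * 353; sigma = (1 + 3) * (1 + 5) * (1 + 17) * (1 + 353) = 4 * 6 * 18 * 354 = 152928; answer 152928

152928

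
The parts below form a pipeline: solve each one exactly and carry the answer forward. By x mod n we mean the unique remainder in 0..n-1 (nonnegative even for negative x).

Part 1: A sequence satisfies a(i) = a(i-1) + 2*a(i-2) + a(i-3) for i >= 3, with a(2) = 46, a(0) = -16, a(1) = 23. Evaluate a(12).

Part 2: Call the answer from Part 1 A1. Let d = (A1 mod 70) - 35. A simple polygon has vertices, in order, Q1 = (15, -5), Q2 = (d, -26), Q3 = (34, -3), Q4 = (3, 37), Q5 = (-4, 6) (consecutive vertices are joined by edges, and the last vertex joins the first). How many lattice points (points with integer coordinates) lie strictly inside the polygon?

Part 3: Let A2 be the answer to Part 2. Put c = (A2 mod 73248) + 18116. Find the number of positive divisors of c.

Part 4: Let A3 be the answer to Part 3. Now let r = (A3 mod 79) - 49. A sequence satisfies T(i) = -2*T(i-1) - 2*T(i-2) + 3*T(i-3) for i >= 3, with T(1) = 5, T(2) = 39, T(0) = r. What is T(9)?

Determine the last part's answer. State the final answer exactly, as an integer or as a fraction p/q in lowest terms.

Part 1: a(3) = 1*(46) + 2*(23) + 1*(-16) = 76; iterating: a(3)=76, a(4)=191, a(5)=389, a(6)=847, a(7)=1816, a(8)=3899, a(9)=8378, a(10)=17992, a(11)=38647, a(12)=83009; answer 83009
Part 2: A1 = 83009; d = 24; cross terms: (15*-26 - 24*-5)=-270, (24*-3 - 34*-26)=812, (34*37 - 3*-3)=1267, (3*6 - -4*37)=166, (-4*-5 - 15*6)=-70; twice the area = |1905| = 1905; area = 1905/2; boundary points = 3 + 1 + 1 + 1 + 1 = 7; strictly interior points = area - boundary/2 + 1 = 950; answer 950
Part 3: A2 = 950; c = 19066; 19066 = 2 * 9533; number of divisors = (1+1) * (1+1) = 4; answer 4
Part 4: A3 = 4; r = -45; T(3) = -2*(39) - 2*(5) + 3*(-45) = -223; iterating: T(3)=-223, T(4)=383, T(5)=-203, T(6)=-1029, T(7)=3613, T(8)=-5777, T(9)=1241; answer 1241

1241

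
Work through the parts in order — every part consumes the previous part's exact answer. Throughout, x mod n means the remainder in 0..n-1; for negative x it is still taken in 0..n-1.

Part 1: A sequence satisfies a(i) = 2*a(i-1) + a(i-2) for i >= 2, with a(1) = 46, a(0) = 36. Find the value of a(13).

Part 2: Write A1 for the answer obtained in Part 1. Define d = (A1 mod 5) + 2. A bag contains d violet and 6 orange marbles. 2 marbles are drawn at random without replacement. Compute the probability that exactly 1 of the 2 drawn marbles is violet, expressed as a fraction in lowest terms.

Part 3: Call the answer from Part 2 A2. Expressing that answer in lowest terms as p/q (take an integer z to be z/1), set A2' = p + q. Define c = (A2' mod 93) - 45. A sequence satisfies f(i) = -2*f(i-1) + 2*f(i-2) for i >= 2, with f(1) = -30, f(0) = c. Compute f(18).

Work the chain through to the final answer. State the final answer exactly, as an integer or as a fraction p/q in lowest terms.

Part 1: a(2) = 2*(46) + 1*(36) = 128; iterating: a(2)=128, a(3)=302, a(4)=732, a(5)=1766, a(6)=4264, a(7)=10294, a(8)=24852, a(9)=59998, a(10)=144848, a(11)=349694, a(12)=844236, a(13)=2038166; answer 2038166
Part 2: A1 = 2038166; d = 3; total draws C(9,2) = 36; favorable C(3,1)*C(6,1) = 18; P = 1/2; answer 1/2
Part 3: A2 = 1/2; threaded value p + q = 3; c = -42; f(2) = -2*(-30) + 2*(-42) = -24; iterating: f(2)=-24, f(3)=-12, f(4)=-24, f(5)=24, f(6)=-96, f(7)=240, f(8)=-672, f(9)=1824, f(10)=-4992, f(11)=13632, f(12)=-37248, f(13)=101760, f(14)=-278016, f(15)=759552, f(16)=-2075136, f(17)=5669376, f(18)=-15489024; answer -15489024

-15489024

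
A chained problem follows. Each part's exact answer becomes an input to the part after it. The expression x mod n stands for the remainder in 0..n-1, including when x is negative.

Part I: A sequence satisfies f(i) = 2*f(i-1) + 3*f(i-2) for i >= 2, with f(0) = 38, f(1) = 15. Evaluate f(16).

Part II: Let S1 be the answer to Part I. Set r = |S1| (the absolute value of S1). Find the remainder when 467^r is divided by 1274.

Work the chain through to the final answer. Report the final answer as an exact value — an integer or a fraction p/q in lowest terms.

911

Part I: f(2) = 2*(15) + 3*(38) = 144; iterating: f(2)=144, f(3)=333, f(4)=1098, f(5)=3195, f(6)=9684, f(7)=28953, f(8)=86958, f(9)=260775, f(10)=782424, f(11)=2347173, f(12)=7041618, f(13)=21124755, f(14)=63374364, f(15)=190122993, f(16)=570369078; answer 570369078
Part II: S1 = 570369078; r = 570369078; squarings mod 1274: 467^1=467, 467^2=235, 467^4=443, 467^8=53, 467^16=261, 467^32=599, 467^64=807, 467^128=235, 467^256=443, 467^512=53, 467^1024=261, 467^2048=599, 467^4096=807, 467^8192=235, 467^16384=443, 467^32768=53, 467^65536=261, 467^131072=599, 467^262144=807, 467^524288=235, 467^1048576=443, 467^2097152=53, 467^4194304=261, 467^8388608=599, 467^16777216=807, 467^33554432=235, 467^67108864=443, 467^134217728=53, 467^268435456=261, 467^536870912=599; 467^570369078 = 467^2 * 467^4 * 467^16 * 467^32 * 467^1024 * 467^8192 * 467^65536 * 467^131072 * 467^262144 * 467^524288 * 467^1048576 * 467^2097152 * 467^4194304 * 467^8388608 * 467^16777216 * 467^536870912 = 911 (mod 1274); answer 911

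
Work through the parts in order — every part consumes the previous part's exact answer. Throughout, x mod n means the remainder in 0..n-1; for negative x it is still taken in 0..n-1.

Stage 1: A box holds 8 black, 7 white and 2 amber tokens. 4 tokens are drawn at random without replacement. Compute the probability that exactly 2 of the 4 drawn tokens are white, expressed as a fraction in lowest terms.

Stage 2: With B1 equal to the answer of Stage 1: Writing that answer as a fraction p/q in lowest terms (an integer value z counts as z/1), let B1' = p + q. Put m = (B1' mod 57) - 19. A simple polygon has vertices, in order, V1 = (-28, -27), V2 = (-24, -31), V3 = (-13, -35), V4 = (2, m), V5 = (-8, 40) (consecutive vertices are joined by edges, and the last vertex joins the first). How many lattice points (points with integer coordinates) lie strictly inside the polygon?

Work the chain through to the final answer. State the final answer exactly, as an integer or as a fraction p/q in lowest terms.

1020

Stage 1: total draws C(17,4) = 2380; favorable C(7,2)*C(10,2) = 945; P = 27/68; answer 27/68
Stage 2: B1 = 27/68; threaded value p + q = 95; m = 19; cross terms: (-28*-31 - -24*-27)=220, (-24*-35 - -13*-31)=437, (-13*19 - 2*-35)=-177, (2*40 - -8*19)=232, (-8*-27 - -28*40)=1336; twice the area = |2048| = 2048; area = 1024; boundary points = 4 + 1 + 3 + 1 + 1 = 10; strictly interior points = area - boundary/2 + 1 = 1020; answer 1020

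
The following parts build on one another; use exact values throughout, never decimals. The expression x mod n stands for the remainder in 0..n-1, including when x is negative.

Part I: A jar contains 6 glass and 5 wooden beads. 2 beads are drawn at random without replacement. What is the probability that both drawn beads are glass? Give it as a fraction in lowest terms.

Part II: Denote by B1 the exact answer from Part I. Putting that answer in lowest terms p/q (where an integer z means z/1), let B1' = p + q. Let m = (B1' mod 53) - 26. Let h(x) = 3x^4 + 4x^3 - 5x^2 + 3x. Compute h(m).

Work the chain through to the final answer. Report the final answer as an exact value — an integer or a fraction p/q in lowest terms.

54540

Part I: total draws C(11,2) = 55; favorable C(6,2) = 15; P = 3/11; answer 3/11
Part II: B1 = 3/11; threaded value p + q = 14; m = -12; 3*(-12)^4 + 4*(-12)^3 - 5*(-12)^2 + 3*(-12)^1 = (62208) + (-6912) + (-720) + (-36) = 54540; answer 54540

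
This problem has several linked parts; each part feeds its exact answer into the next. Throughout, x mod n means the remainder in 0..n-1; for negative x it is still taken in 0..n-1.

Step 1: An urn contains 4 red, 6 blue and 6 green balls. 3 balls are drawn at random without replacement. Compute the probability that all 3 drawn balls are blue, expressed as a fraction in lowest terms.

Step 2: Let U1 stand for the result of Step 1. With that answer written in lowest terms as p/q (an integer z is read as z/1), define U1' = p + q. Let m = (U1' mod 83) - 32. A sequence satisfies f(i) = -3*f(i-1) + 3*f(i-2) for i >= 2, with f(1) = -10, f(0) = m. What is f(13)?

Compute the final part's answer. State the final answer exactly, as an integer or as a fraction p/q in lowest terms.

Step 1: total draws C(16,3) = 560; favorable C(6,3) = 20; P = 1/28; answer 1/28
Step 2: U1 = 1/28; threaded value p + q = 29; m = -3; f(2) = -3*(-10) + 3*(-3) = 21; iterating: f(2)=21, f(3)=-93, f(4)=342, f(5)=-1305, f(6)=4941, f(7)=-18738, f(8)=71037, f(9)=-269325, f(10)=1021086, f(11)=-3871233, f(12)=14676957, f(13)=-55644570; answer -55644570

-55644570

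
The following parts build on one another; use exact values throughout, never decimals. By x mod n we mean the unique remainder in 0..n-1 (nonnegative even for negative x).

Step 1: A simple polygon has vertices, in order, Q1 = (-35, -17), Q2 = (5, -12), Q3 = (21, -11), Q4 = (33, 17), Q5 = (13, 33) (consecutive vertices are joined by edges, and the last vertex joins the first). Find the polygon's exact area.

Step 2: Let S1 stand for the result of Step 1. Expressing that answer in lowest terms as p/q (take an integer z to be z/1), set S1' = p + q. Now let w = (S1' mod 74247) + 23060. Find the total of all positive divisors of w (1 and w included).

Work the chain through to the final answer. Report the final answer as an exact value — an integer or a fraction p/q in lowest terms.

26928

Step 1: cross terms: (-35*-12 - 5*-17)=505, (5*-11 - 21*-12)=197, (21*17 - 33*-11)=720, (33*33 - 13*17)=868, (13*-17 - -35*33)=934; twice the area = |3224| = 3224; area = 1612; answer 1612
Step 2: S1 = 1612; threaded value p + q = 1613; w = 24673; 24673 = 11 * 2243; sigma = (1 + 11) * (1 + 2243) = 12 * 2244 = 26928; answer 26928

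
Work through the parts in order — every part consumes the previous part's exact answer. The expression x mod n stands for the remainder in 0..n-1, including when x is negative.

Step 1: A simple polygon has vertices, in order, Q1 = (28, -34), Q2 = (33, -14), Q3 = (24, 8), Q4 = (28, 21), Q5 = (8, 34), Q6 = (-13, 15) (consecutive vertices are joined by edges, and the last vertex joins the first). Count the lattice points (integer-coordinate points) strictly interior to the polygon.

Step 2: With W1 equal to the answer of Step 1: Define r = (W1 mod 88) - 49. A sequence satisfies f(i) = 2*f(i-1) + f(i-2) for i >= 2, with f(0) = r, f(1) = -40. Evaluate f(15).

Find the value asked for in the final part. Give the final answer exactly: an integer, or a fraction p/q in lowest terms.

Step 1: cross terms: (28*-14 - 33*-34)=730, (33*8 - 24*-14)=600, (24*21 - 28*8)=280, (28*34 - 8*21)=784, (8*15 - -13*34)=562, (-13*-34 - 28*15)=22; twice the area = |2978| = 2978; area = 1489; boundary points = 5 + 1 + 1 + 1 + 1 + 1 = 10; strictly interior points = area - boundary/2 + 1 = 1485; answer 1485
Step 2: W1 = 1485; r = 28; f(2) = 2*(-40) + 1*(28) = -52; iterating: f(2)=-52, f(3)=-144, f(4)=-340, f(5)=-824, f(6)=-1988, f(7)=-4800, f(8)=-11588, f(9)=-27976, f(10)=-67540, f(11)=-163056, f(12)=-393652, f(13)=-950360, f(14)=-2294372, f(15)=-5539104; answer -5539104

-5539104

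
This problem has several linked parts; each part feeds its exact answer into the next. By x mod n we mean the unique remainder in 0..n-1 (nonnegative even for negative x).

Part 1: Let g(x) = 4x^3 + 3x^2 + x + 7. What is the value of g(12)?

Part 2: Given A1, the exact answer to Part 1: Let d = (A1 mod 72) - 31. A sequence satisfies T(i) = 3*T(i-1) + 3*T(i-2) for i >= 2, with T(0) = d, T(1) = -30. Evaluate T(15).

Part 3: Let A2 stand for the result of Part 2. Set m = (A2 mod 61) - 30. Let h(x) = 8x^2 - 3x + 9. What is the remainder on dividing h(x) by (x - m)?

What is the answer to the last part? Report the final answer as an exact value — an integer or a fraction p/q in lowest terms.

4310

Part 1: 4*(12)^3 + 3*(12)^2 + 1*(12)^1 + 7 = (6912) + (432) + (12) + (7) = 7363; answer 7363
Part 2: A1 = 7363; d = -12; T(2) = 3*(-30) + 3*(-12) = -126; iterating: T(2)=-126, T(3)=-468, T(4)=-1782, T(5)=-6750, T(6)=-25596, T(7)=-97038, T(8)=-367902, T(9)=-1394820, T(10)=-5288166, T(11)=-20048958, T(12)=-76011372, T(13)=-288180990, T(14)=-1092577086, T(15)=-4142274228; answer -4142274228
Part 3: A2 = -4142274228; m = -23; remainder = value at the root: 8*(-23)^2 - 3*(-23)^1 + 9 = (4232) + (69) + (9) = 4310; answer 4310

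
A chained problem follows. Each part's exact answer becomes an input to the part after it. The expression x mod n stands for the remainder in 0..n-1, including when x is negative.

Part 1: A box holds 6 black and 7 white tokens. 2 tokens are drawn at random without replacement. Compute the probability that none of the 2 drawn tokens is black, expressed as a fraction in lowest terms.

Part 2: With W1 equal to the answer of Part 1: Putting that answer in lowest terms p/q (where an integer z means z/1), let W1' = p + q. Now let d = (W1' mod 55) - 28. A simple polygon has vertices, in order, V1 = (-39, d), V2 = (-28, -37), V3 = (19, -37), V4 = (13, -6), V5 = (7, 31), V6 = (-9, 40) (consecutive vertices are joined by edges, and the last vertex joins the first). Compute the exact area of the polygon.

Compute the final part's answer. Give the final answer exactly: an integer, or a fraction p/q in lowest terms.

Part 1: total draws C(13,2) = 78; favorable C(7,2) = 21; P = 7/26; answer 7/26
Part 2: W1 = 7/26; threaded value p + q = 33; d = 5; cross terms: (-39*-37 - -28*5)=1583, (-28*-37 - 19*-37)=1739, (19*-6 - 13*-37)=367, (13*31 - 7*-6)=445, (7*40 - -9*31)=559, (-9*5 - -39*40)=1515; twice the area = |6208| = 6208; area = 3104; answer 3104

3104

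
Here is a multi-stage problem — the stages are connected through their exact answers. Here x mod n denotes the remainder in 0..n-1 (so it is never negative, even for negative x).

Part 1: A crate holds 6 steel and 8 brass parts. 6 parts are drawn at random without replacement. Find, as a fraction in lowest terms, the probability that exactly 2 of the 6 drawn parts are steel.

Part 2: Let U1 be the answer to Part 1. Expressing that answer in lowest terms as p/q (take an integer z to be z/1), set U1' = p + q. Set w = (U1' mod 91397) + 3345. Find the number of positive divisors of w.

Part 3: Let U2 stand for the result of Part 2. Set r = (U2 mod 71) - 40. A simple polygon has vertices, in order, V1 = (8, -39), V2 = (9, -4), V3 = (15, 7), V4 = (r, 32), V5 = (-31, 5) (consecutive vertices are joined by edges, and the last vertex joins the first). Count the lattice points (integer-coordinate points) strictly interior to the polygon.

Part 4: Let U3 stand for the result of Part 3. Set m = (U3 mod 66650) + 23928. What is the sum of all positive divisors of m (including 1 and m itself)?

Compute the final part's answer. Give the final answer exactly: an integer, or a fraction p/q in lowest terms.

Part 1: total draws C(14,6) = 3003; favorable C(6,2)*C(8,4) = 1050; P = 50/143; answer 50/143
Part 2: U1 = 50/143; threaded value p + q = 193; w = 3538; 3538 = 2 * 29 * 61; number of divisors = (1+1) * (1+1) * (1+1) = 8; answer 8
Part 3: U2 = 8; r = -32; cross terms: (8*-4 - 9*-39)=319, (9*7 - 15*-4)=123, (15*32 - -32*7)=704, (-32*5 - -31*32)=832, (-31*-39 - 8*5)=1169; twice the area = |3147| = 3147; area = 3147/2; boundary points = 1 + 1 + 1 + 1 + 1 = 5; strictly interior points = area - boundary/2 + 1 = 1572; answer 1572
Part 4: U3 = 1572; m = 25500; 25500 = 2^2 * 3 * 5^3 * 17; sigma = (1 + 2 + 4) * (1 + 3) * (1 + 5 + 25 + 125) * (1 + 17) = 7 * 4 * 156 * 18 = 78624; answer 78624

78624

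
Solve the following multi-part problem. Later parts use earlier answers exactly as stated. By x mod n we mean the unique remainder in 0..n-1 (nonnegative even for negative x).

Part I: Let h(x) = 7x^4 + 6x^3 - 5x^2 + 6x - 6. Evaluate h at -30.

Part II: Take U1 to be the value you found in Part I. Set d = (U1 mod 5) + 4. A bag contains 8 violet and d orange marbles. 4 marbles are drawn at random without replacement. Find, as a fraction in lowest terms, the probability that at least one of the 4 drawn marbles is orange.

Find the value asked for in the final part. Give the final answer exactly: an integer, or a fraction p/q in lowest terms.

Part I: 7*(-30)^4 + 6*(-30)^3 - 5*(-30)^2 + 6*(-30)^1 - 6 = (5670000) + (-162000) + (-4500) + (-180) + (-6) = 5503314; answer 5503314
Part II: U1 = 5503314; d = 8; total draws C(16,4) = 1820; complement C(8,4) = 70; favorable 1820 - 70 = 1750; P = 25/26; answer 25/26

25/26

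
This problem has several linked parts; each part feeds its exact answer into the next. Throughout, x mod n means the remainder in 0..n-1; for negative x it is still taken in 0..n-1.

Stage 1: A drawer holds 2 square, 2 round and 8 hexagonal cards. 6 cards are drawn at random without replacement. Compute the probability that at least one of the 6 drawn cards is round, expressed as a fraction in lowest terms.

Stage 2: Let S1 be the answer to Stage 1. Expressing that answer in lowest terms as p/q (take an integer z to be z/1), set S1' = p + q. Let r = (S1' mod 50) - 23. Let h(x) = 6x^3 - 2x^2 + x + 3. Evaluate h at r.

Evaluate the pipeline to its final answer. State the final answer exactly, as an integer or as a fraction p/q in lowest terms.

24083

Stage 1: total draws C(12,6) = 924; complement C(10,6) = 210; favorable 924 - 210 = 714; P = 17/22; answer 17/22
Stage 2: S1 = 17/22; threaded value p + q = 39; r = 16; 6*(16)^3 - 2*(16)^2 + 1*(16)^1 + 3 = (24576) + (-512) + (16) + (3) = 24083; answer 24083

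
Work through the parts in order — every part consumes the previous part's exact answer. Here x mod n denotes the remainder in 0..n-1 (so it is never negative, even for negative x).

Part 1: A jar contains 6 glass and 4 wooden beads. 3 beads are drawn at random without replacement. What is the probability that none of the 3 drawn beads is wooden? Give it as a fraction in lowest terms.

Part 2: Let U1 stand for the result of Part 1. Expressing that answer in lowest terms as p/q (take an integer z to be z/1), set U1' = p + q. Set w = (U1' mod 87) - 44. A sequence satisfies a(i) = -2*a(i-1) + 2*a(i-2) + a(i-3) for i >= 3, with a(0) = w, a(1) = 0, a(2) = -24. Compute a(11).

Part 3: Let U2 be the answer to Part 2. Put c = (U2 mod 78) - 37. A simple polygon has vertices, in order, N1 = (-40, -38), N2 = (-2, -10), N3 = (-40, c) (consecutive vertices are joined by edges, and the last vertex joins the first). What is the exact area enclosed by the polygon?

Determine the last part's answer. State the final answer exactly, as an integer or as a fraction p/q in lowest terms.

Part 1: total draws C(10,3) = 120; favorable C(6,3) = 20; P = 1/6; answer 1/6
Part 2: U1 = 1/6; threaded value p + q = 7; w = -37; a(3) = -2*(-24) + 2*(0) + 1*(-37) = 11; iterating: a(3)=11, a(4)=-70, a(5)=138, a(6)=-405, a(7)=1016, a(8)=-2704, a(9)=7035, a(10)=-18462, a(11)=48290; answer 48290
Part 3: U2 = 48290; c = -29; cross terms: (-40*-10 - -2*-38)=324, (-2*-29 - -40*-10)=-342, (-40*-38 - -40*-29)=360; twice the area = |342| = 342; area = 171; answer 171

171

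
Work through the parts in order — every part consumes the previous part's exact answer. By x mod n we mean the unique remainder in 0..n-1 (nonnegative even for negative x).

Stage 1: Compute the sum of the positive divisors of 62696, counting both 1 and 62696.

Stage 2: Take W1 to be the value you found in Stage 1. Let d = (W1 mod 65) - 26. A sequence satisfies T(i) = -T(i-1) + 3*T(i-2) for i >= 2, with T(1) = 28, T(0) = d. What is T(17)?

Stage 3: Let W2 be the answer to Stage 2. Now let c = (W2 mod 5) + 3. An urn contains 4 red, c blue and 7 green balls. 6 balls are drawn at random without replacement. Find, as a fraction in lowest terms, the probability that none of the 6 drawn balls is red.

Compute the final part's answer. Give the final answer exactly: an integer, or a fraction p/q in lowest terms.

Stage 1: 62696 = 2^3 * 17 * 461; sigma = (1 + 2 + 4 + 8) * (1 + 17) * (1 + 461) = 15 * 18 * 462 = 124740; answer 124740
Stage 2: W1 = 124740; d = -21; T(2) = -1*(28) + 3*(-21) = -91; iterating: T(2)=-91, T(3)=175, T(4)=-448, T(5)=973, T(6)=-2317, T(7)=5236, T(8)=-12187, T(9)=27895, T(10)=-64456, T(11)=148141, T(12)=-341509, T(13)=785932, T(14)=-1810459, T(15)=4168255, T(16)=-9599632, T(17)=22104397; answer 22104397
Stage 3: W2 = 22104397; c = 5; total draws C(16,6) = 8008; favorable C(12,6) = 924; P = 3/26; answer 3/26

3/26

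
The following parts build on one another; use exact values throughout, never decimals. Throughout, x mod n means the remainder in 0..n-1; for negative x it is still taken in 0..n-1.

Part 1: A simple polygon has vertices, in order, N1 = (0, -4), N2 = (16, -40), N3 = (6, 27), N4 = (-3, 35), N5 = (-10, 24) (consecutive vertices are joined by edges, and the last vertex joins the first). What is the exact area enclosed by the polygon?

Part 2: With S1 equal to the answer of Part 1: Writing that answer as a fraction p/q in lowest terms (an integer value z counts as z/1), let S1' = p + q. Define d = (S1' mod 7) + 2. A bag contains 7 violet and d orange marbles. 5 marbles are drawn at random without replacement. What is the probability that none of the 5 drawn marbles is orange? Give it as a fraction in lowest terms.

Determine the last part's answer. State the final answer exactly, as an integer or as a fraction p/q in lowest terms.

Part 1: cross terms: (0*-40 - 16*-4)=64, (16*27 - 6*-40)=672, (6*35 - -3*27)=291, (-3*24 - -10*35)=278, (-10*-4 - 0*24)=40; twice the area = |1345| = 1345; area = 1345/2; answer 1345/2
Part 2: S1 = 1345/2; threaded value p + q = 1347; d = 5; total draws C(12,5) = 792; favorable C(7,5) = 21; P = 7/264; answer 7/264

7/264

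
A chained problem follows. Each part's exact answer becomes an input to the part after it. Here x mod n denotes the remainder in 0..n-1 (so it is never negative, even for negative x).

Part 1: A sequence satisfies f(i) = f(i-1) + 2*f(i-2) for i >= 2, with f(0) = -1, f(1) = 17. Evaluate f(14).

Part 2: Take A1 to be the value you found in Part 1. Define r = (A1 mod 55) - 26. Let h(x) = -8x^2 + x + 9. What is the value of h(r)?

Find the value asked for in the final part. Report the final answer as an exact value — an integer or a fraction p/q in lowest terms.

-630

Part 1: f(2) = 1*(17) + 2*(-1) = 15; iterating: f(2)=15, f(3)=49, f(4)=79, f(5)=177, f(6)=335, f(7)=689, f(8)=1359, f(9)=2737, f(10)=5455, f(11)=10929, f(12)=21839, f(13)=43697, f(14)=87375; answer 87375
Part 2: A1 = 87375; r = 9; -8*(9)^2 + 1*(9)^1 + 9 = (-648) + (9) + (9) = -630; answer -630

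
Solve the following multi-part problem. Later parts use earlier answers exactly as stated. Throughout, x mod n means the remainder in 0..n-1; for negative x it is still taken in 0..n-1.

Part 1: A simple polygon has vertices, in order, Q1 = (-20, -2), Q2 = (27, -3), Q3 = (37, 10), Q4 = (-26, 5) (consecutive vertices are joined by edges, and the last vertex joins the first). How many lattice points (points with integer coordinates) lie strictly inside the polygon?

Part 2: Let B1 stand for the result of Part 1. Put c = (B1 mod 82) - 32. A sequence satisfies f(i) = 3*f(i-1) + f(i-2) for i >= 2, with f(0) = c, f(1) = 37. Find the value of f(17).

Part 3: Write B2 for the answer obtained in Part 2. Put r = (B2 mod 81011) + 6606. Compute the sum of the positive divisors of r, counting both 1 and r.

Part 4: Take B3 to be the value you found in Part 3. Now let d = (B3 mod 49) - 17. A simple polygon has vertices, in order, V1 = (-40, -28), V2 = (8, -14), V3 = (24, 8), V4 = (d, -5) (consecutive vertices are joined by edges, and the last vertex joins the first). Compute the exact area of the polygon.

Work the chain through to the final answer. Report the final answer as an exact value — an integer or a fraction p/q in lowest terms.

738

Part 1: cross terms: (-20*-3 - 27*-2)=114, (27*10 - 37*-3)=381, (37*5 - -26*10)=445, (-26*-2 - -20*5)=152; twice the area = |1092| = 1092; area = 546; boundary points = 1 + 1 + 1 + 1 = 4; strictly interior points = area - boundary/2 + 1 = 545; answer 545
Part 2: B1 = 545; c = 21; f(2) = 3*(37) + 1*(21) = 132; iterating: f(2)=132, f(3)=433, f(4)=1431, f(5)=4726, f(6)=15609, f(7)=51553, f(8)=170268, f(9)=562357, f(10)=1857339, f(11)=6134374, f(12)=20260461, f(13)=66915757, f(14)=221007732, f(15)=729938953, f(16)=2410824591, f(17)=7962412726; answer 7962412726
Part 3: B2 = 7962412726; r = 10164; 10164 = 2^2 * 3 * 7 * 11^2; sigma = (1 + 2 + 4) * (1 + 3) * (1 + 7) * (1 + 11 + 121) = 7 * 4 * 8 * 133 = 29792; answer 29792
Part 4: B3 = 29792; d = -17; cross terms: (-40*-14 - 8*-28)=784, (8*8 - 24*-14)=400, (24*-5 - -17*8)=16, (-17*-28 - -40*-5)=276; twice the area = |1476| = 1476; area = 738; answer 738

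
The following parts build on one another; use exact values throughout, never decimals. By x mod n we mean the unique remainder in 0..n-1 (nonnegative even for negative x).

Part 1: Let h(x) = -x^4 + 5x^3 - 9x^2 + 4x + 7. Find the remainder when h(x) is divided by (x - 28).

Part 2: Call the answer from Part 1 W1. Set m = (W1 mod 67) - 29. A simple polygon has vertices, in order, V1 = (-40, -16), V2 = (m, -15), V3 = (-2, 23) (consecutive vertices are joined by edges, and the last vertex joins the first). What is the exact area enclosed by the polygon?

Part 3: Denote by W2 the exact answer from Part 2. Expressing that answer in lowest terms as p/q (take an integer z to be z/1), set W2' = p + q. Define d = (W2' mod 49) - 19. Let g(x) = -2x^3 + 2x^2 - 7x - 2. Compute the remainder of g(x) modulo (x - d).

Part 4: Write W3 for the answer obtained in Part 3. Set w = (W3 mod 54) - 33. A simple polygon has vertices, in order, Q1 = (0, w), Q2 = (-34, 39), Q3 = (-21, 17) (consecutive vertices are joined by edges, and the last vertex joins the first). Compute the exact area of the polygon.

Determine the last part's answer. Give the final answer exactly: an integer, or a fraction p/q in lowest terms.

140

Part 1: remainder = value at the root: -1*(28)^4 + 5*(28)^3 - 9*(28)^2 + 4*(28)^1 + 7 = (-614656) + (109760) + (-7056) + (112) + (7) = -511833; answer -511833
Part 2: W1 = -511833; m = 18; cross terms: (-40*-15 - 18*-16)=888, (18*23 - -2*-15)=384, (-2*-16 - -40*23)=952; twice the area = |2224| = 2224; area = 1112; answer 1112
Part 3: W2 = 1112; threaded value p + q = 1113; d = 16; remainder = value at the root: -2*(16)^3 + 2*(16)^2 - 7*(16)^1 - 2 = (-8192) + (512) + (-112) + (-2) = -7794; answer -7794
Part 4: W3 = -7794; w = 3; cross terms: (0*39 - -34*3)=102, (-34*17 - -21*39)=241, (-21*3 - 0*17)=-63; twice the area = |280| = 280; area = 140; answer 140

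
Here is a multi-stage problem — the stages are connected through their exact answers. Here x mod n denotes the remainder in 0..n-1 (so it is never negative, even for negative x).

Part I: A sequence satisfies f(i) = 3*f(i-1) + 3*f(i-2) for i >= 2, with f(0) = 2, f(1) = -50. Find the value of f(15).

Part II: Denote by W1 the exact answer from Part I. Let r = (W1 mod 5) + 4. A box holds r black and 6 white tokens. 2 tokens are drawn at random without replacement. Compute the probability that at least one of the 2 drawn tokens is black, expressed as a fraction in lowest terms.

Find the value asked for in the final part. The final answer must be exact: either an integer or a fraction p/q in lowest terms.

21/26

Part I: f(2) = 3*(-50) + 3*(2) = -144; iterating: f(2)=-144, f(3)=-582, f(4)=-2178, f(5)=-8280, f(6)=-31374, f(7)=-118962, f(8)=-451008, f(9)=-1709910, f(10)=-6482754, f(11)=-24577992, f(12)=-93182238, f(13)=-353280690, f(14)=-1339388784, f(15)=-5078008422; answer -5078008422
Part II: W1 = -5078008422; r = 7; total draws C(13,2) = 78; complement C(6,2) = 15; favorable 78 - 15 = 63; P = 21/26; answer 21/26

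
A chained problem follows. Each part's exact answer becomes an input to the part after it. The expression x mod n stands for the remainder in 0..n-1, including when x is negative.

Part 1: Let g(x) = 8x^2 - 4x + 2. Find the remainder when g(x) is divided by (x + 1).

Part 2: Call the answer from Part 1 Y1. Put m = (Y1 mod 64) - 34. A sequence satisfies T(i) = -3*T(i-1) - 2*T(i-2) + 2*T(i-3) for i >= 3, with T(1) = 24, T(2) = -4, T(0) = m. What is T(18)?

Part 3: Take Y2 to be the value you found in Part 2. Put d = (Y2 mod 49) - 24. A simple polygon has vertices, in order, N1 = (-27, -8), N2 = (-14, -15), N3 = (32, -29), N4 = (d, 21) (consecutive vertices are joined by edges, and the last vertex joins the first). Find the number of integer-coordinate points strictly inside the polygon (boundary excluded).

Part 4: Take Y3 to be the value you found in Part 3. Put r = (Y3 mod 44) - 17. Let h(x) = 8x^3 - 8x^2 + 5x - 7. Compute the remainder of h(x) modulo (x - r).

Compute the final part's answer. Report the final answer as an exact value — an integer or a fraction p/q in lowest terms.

Part 1: remainder = value at the root: 8*(-1)^2 - 4*(-1)^1 + 2 = (8) + (4) + (2) = 14; answer 14
Part 2: Y1 = 14; m = -20; T(3) = -3*(-4) - 2*(24) + 2*(-20) = -76; iterating: T(3)=-76, T(4)=284, T(5)=-708, T(6)=1404, T(7)=-2228, T(8)=2460, T(9)=-116, T(10)=-9028, T(11)=32236, T(12)=-78884, T(13)=154124, T(14)=-240132, T(15)=254380, T(16)=25372, T(17)=-1065140, T(18)=3653436; answer 3653436
Part 3: Y2 = 3653436; d = 21; cross terms: (-27*-15 - -14*-8)=293, (-14*-29 - 32*-15)=886, (32*21 - 21*-29)=1281, (21*-8 - -27*21)=399; twice the area = |2859| = 2859; area = 2859/2; boundary points = 1 + 2 + 1 + 1 = 5; strictly interior points = area - boundary/2 + 1 = 1428; answer 1428
Part 4: Y3 = 1428; r = 3; remainder = value at the root: 8*(3)^3 - 8*(3)^2 + 5*(3)^1 - 7 = (216) + (-72) + (15) + (-7) = 152; answer 152

152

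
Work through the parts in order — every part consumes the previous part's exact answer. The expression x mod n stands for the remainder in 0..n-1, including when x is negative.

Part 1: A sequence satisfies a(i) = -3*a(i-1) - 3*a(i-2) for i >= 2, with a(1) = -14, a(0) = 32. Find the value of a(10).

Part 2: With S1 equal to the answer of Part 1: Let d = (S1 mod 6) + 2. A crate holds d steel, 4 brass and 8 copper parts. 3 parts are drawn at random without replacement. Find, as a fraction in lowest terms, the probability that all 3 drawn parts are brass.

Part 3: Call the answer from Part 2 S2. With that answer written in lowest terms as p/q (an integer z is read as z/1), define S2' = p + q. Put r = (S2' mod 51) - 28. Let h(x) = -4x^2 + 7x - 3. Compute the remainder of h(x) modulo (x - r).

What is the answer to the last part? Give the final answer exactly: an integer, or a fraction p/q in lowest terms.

-588

Part 1: a(2) = -3*(-14) - 3*(32) = -54; iterating: a(2)=-54, a(3)=204, a(4)=-450, a(5)=738, a(6)=-864, a(7)=378, a(8)=1458, a(9)=-5508, a(10)=12150; answer 12150
Part 2: S1 = 12150; d = 2; total draws C(14,3) = 364; favorable C(4,3) = 4; P = 1/91; answer 1/91
Part 3: S2 = 1/91; threaded value p + q = 92; r = 13; remainder = value at the root: -4*(13)^2 + 7*(13)^1 - 3 = (-676) + (91) + (-3) = -588; answer -588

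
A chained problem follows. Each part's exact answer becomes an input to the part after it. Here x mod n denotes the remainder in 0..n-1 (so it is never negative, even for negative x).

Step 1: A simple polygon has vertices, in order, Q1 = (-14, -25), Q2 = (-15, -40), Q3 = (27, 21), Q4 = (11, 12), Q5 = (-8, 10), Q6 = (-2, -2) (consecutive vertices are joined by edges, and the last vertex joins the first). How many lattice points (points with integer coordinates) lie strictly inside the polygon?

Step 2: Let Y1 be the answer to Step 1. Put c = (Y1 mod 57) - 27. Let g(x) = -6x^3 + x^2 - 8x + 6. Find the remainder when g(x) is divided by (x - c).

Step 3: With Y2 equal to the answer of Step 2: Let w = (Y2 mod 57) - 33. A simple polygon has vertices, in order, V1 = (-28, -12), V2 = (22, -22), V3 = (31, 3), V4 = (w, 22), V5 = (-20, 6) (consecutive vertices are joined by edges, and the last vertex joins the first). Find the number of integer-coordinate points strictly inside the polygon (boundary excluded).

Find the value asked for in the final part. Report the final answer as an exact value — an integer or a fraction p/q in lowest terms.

1557

Step 1: cross terms: (-14*-40 - -15*-25)=185, (-15*21 - 27*-40)=765, (27*12 - 11*21)=93, (11*10 - -8*12)=206, (-8*-2 - -2*10)=36, (-2*-25 - -14*-2)=22; twice the area = |1307| = 1307; area = 1307/2; boundary points = 1 + 1 + 1 + 1 + 6 + 1 = 11; strictly interior points = area - boundary/2 + 1 = 649; answer 649
Step 2: Y1 = 649; c = -5; remainder = value at the root: -6*(-5)^3 + 1*(-5)^2 - 8*(-5)^1 + 6 = (750) + (25) + (40) + (6) = 821; answer 821
Step 3: Y2 = 821; w = -10; cross terms: (-28*-22 - 22*-12)=880, (22*3 - 31*-22)=748, (31*22 - -10*3)=712, (-10*6 - -20*22)=380, (-20*-12 - -28*6)=408; twice the area = |3128| = 3128; area = 1564; boundary points = 10 + 1 + 1 + 2 + 2 = 16; strictly interior points = area - boundary/2 + 1 = 1557; answer 1557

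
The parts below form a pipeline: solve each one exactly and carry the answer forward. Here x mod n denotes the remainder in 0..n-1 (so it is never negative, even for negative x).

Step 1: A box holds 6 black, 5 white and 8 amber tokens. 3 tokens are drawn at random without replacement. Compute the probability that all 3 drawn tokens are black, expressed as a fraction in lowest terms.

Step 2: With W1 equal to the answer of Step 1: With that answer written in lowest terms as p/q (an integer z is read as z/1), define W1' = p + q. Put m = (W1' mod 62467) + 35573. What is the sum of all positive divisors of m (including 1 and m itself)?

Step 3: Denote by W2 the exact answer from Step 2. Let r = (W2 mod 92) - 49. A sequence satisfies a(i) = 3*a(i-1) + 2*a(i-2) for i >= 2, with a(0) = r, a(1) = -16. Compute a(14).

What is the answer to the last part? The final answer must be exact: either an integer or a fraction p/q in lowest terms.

Step 1: total draws C(19,3) = 969; favorable C(6,3) = 20; P = 20/969; answer 20/969
Step 2: W1 = 20/969; threaded value p + q = 989; m = 36562; 36562 = 2 * 101 * 181; sigma = (1 + 2) * (1 + 101) * (1 + 181) = 3 * 102 * 182 = 55692; answer 55692
Step 3: W2 = 55692; r = -17; a(2) = 3*(-16) + 2*(-17) = -82; iterating: a(2)=-82, a(3)=-278, a(4)=-998, a(5)=-3550, a(6)=-12646, a(7)=-45038, a(8)=-160406, a(9)=-571294, a(10)=-2034694, a(11)=-7246670, a(12)=-25809398, a(13)=-91921534, a(14)=-327383398; answer -327383398

-327383398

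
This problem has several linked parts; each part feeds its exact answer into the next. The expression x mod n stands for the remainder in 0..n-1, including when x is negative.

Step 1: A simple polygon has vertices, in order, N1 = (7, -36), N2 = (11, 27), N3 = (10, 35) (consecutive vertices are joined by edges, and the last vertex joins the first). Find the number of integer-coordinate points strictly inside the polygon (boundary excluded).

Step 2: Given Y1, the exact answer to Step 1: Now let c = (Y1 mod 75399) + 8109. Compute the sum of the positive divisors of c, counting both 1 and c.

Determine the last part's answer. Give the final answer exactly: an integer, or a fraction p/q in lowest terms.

14280

Step 1: cross terms: (7*27 - 11*-36)=585, (11*35 - 10*27)=115, (10*-36 - 7*35)=-605; twice the area = |95| = 95; area = 95/2; boundary points = 1 + 1 + 1 = 3; strictly interior points = area - boundary/2 + 1 = 47; answer 47
Step 2: Y1 = 47; c = 8156; 8156 = 2^2 * 2039; sigma = (1 + 2 + 4) * (1 + 2039) = 7 * 2040 = 14280; answer 14280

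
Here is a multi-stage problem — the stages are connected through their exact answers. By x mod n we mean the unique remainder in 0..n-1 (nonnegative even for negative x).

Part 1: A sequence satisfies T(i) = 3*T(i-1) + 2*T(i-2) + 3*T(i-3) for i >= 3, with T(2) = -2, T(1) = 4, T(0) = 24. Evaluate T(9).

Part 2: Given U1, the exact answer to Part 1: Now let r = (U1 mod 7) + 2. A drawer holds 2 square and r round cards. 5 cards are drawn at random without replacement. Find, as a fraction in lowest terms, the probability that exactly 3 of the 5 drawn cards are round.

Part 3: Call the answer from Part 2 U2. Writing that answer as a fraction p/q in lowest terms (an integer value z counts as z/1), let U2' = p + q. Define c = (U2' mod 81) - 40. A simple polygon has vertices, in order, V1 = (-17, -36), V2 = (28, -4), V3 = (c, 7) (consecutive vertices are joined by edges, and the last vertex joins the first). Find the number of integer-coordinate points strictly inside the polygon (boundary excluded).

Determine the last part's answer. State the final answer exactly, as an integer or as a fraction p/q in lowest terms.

Part 1: T(3) = 3*(-2) + 2*(4) + 3*(24) = 74; iterating: T(3)=74, T(4)=230, T(5)=832, T(6)=3178, T(7)=11888, T(8)=44516, T(9)=166858; answer 166858
Part 2: U1 = 166858; r = 8; total draws C(10,5) = 252; favorable C(8,3)*C(2,2) = 56; P = 2/9; answer 2/9
Part 3: U2 = 2/9; threaded value p + q = 11; c = -29; cross terms: (-17*-4 - 28*-36)=1076, (28*7 - -29*-4)=80, (-29*-36 - -17*7)=1163; twice the area = |2319| = 2319; area = 2319/2; boundary points = 1 + 1 + 1 = 3; strictly interior points = area - boundary/2 + 1 = 1159; answer 1159

1159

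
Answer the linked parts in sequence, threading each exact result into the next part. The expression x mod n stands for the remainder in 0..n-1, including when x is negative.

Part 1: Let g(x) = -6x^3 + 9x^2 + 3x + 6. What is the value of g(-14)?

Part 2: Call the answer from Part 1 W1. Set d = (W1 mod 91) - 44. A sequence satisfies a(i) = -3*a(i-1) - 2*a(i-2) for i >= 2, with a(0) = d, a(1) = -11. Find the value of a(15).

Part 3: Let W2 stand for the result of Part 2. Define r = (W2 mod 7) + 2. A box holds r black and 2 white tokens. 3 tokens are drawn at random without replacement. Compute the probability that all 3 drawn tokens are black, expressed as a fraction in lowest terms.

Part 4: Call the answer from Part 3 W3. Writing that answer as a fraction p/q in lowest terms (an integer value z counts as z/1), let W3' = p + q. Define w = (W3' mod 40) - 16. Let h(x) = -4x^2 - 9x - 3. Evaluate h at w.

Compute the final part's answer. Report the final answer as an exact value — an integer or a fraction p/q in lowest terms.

-136

Part 1: -6*(-14)^3 + 9*(-14)^2 + 3*(-14)^1 + 6 = (16464) + (1764) + (-42) + (6) = 18192; answer 18192
Part 2: W1 = 18192; d = 39; a(2) = -3*(-11) - 2*(39) = -45; iterating: a(2)=-45, a(3)=157, a(4)=-381, a(5)=829, a(6)=-1725, a(7)=3517, a(8)=-7101, a(9)=14269, a(10)=-28605, a(11)=57277, a(12)=-114621, a(13)=229309, a(14)=-458685, a(15)=917437; answer 917437
Part 3: W2 = 917437; r = 5; total draws C(7,3) = 35; favorable C(5,3) = 10; P = 2/7; answer 2/7
Part 4: W3 = 2/7; threaded value p + q = 9; w = -7; -4*(-7)^2 - 9*(-7)^1 - 3 = (-196) + (63) + (-3) = -136; answer -136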